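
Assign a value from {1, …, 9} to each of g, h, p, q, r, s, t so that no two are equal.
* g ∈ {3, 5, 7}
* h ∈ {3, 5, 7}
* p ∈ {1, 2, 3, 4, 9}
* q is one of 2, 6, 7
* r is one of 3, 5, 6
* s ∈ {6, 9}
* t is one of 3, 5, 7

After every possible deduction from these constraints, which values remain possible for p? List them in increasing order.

g, h, t between them cover only {3, 5, 7} — a naked triple. Remove those values from p, q, r.
That leaves r = 6. Remove 6 from q, s.
s must be 9 (only option left). Remove 9 from p.
q must be 2 (only option left). So p can't be 2.
No further eliminations apply; p can still be any of 1, 4.

1, 4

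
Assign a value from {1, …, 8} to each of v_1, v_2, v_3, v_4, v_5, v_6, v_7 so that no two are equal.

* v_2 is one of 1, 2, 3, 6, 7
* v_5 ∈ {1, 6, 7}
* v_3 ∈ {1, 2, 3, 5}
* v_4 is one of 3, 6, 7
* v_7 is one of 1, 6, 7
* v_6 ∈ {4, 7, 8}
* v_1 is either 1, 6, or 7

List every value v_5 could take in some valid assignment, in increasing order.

1, 6, 7

v_1, v_5, v_7 between them cover only {1, 6, 7} — a naked triple. Remove those values from v_2, v_3, v_4, v_6.
v_4's domain is down to {3}, so v_4 = 3. Remove 3 from v_2, v_3.
That leaves v_2 = 2. Remove 2 from v_3.
v_3's domain is down to {5}, so v_3 = 5.
No further eliminations apply; v_5 can still be any of 1, 6, 7.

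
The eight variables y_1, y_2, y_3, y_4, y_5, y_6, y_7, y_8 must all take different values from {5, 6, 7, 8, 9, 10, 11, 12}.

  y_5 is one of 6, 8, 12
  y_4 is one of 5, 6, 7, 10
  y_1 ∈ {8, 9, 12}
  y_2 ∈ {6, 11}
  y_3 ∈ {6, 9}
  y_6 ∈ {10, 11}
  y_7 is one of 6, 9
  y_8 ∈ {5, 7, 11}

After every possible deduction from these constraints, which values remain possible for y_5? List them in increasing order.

y_3 and y_7 share exactly the 2 values {6, 9}; by pigeonhole those values go to them, so strike 6, 9 from y_1, y_2, y_4, y_5.
y_2 has just one choice, so y_2 = 11. Strike 11 from y_6, y_8.
That leaves y_6 = 10. Eliminate 10 elsewhere: y_4.
No further eliminations apply; y_5 can still be any of 8, 12.

8, 12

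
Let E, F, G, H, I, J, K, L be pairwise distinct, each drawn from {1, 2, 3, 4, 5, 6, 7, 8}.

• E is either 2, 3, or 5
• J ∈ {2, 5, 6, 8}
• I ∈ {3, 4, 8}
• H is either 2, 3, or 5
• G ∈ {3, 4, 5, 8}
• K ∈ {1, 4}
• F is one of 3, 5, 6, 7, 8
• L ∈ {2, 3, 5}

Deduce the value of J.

The 8 variables draw from only 8 values {1, 2, 3, 4, 5, 6, 7, 8}, so each is used; only K can be 1, hence K = 1.
Among the 7 still-open variables, 7 fits only F (and all 7 values in {2, 3, 4, 5, 6, 7, 8} must be used), so F = 7.
The 6 still-open variables draw from only 6 values {2, 3, 4, 5, 6, 8}, so each is used; only J can be 6, hence J = 6.

6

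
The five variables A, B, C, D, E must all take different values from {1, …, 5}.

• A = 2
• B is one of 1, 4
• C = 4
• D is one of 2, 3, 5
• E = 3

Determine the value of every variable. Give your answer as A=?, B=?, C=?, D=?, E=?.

A must be 2 (only option left). So D can't be 2.
C's domain is down to {4}, so C = 4. Eliminate 4 elsewhere: B.
That leaves E = 3. So D can't be 3.
B must be 1 (only option left).
D must be 5 (only option left).

A=2, B=1, C=4, D=5, E=3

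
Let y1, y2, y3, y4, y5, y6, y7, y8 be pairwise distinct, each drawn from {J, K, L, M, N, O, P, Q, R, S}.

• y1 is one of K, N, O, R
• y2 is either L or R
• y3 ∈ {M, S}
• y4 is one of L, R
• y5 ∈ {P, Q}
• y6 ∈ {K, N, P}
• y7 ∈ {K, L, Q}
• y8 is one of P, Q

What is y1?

y2 and y4 between them cover only {L, R} — a naked pair. Remove those values from y1, y7.
y5 and y8 between them cover only {P, Q} — a naked pair. Remove those values from y6, y7.
That leaves y7 = K. Remove K from y1, y6.
That leaves y6 = N. Strike N from y1.
So y1 = O.

O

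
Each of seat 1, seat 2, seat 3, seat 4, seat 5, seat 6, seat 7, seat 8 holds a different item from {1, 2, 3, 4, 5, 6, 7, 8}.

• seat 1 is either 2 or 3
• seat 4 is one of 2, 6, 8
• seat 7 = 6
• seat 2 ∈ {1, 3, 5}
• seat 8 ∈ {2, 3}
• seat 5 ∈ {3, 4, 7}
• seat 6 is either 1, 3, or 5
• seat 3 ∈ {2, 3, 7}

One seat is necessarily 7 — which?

seat 3

seat 7 must be 6 (only option left). Strike 6 from seat 4.
Among the 7 still-open variables, 4 fits only seat 5 (and all 7 values in {1, 2, 3, 4, 5, 7, 8} must be used), so seat 5 = 4.
The 6 still-open variables draw from only 6 values {1, 2, 3, 5, 7, 8}, so each is used; only seat 3 can be 7, hence seat 3 = 7.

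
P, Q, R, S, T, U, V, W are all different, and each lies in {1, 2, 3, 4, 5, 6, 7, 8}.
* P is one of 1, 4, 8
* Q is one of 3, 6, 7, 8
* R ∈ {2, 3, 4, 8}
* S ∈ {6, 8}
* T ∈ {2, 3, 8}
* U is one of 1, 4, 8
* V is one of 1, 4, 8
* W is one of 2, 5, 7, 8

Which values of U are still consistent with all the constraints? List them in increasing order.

1, 4, 8

The 8 variables together cover exactly {1, 2, 3, 4, 5, 6, 7, 8} — 8 values for 8 variables — and 5 appears only in W's list, so W = 5.
The 7 still-open variables draw from only 7 values {1, 2, 3, 4, 6, 7, 8}, so each is used; only Q can be 7, hence Q = 7.
Among the 6 still-open variables, 6 fits only S (and all 6 values in {1, 2, 3, 4, 6, 8} must be used), so S = 6.
P, U, V share exactly the 3 values {1, 4, 8}; by pigeonhole those values go to them, so strike 1, 4, 8 from R, T.
No further eliminations apply; U can still be any of 1, 4, 8.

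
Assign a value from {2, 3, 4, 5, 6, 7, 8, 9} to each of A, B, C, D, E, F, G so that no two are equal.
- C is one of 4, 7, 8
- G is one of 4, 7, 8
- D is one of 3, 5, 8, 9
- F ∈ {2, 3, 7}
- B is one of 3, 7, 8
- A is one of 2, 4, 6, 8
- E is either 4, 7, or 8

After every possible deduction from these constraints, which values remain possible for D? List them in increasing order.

5, 9

C, E, G share exactly the 3 values {4, 7, 8}; by pigeonhole those values go to them, so strike 4, 7, 8 from A, B, D, F.
That leaves B = 3. Remove 3 from D, F.
That leaves F = 2. So A can't be 2.
That leaves A = 6.
No further eliminations apply; D can still be any of 5, 9.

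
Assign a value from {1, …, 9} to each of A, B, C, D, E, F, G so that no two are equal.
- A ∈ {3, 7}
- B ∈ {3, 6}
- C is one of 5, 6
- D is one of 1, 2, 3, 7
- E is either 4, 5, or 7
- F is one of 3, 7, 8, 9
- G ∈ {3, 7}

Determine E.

4

A and G between them cover only {3, 7} — a naked pair. Remove those values from B, D, E, F.
That leaves B = 6. Eliminate 6 elsewhere: C.
That leaves C = 5. Eliminate 5 elsewhere: E.
So E = 4.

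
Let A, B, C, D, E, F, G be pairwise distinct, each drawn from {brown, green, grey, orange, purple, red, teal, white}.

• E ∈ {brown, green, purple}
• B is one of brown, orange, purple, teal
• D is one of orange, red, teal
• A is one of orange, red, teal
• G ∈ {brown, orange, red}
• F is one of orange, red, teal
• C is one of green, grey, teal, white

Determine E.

A, D, F between them cover only {orange, red, teal} — a naked triple. Remove those values from B, C, G.
G's domain is down to {brown}, so G = brown. Strike brown from B, E.
B must be purple (only option left). So E can't be purple.
So E = green.

green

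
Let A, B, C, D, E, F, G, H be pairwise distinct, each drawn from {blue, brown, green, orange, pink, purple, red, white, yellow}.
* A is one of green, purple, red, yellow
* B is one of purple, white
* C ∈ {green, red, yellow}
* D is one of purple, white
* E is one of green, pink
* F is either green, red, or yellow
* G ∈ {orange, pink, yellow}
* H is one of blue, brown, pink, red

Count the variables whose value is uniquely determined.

2

B and D share exactly the 2 values {purple, white}; by pigeonhole those values go to them, so strike purple, white from A.
The 3 variables A, C, F are confined to {green, red, yellow}, which locks those values in; drop them from E, G, H.
E has just one choice, so E = pink. Strike pink from G, H.
G has just one choice, so G = orange.
Determined: E=pink, G=orange. The other variables each still have more than one consistent value. That makes 2.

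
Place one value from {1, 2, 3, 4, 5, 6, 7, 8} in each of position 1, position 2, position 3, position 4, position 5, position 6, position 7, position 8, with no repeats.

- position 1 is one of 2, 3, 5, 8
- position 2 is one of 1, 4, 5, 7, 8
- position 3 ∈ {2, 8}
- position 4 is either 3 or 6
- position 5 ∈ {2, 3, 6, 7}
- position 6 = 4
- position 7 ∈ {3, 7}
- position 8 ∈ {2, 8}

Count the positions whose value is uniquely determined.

position 6 must be 4 (only option left). Strike 4 from position 2.
The 7 still-open variables draw from only 7 values {1, 2, 3, 5, 6, 7, 8}, so each is used; only position 2 can be 1, hence position 2 = 1.
The 6 still-open variables draw from only 6 values {2, 3, 5, 6, 7, 8}, so each is used; only position 1 can be 5, hence position 1 = 5.
position 3 and position 8 share exactly the 2 values {2, 8}; by pigeonhole those values go to them, so strike 2, 8 from position 5.
Determined: position 1=5, position 2=1, position 6=4. The other positions each still have more than one consistent value. That makes 3.

3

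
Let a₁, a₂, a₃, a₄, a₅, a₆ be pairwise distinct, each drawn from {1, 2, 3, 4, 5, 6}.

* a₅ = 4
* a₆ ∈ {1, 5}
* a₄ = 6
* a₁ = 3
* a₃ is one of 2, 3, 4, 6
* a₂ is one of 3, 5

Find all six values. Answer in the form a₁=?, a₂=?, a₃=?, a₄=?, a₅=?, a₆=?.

a₁=3, a₂=5, a₃=2, a₄=6, a₅=4, a₆=1

a₁ has just one choice, so a₁ = 3. Strike 3 from a₂, a₃.
That leaves a₂ = 5. Remove 5 from a₆.
That leaves a₄ = 6. Eliminate 6 elsewhere: a₃.
a₅'s domain is down to {4}, so a₅ = 4. Strike 4 from a₃.
a₆'s domain is down to {1}, so a₆ = 1.
That leaves a₃ = 2.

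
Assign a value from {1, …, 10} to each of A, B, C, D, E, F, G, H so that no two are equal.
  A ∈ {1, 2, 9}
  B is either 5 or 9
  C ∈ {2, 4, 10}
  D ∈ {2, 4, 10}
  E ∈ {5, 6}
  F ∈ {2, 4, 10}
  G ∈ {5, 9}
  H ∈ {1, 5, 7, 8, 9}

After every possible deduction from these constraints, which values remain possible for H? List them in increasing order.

B and G between them cover only {5, 9} — a naked pair. Remove those values from A, E, H.
E's domain is down to {6}, so E = 6.
The 3 variables C, D, F are confined to {2, 4, 10}, which locks those values in; drop them from A.
A must be 1 (only option left). So H can't be 1.
No further eliminations apply; H can still be any of 7, 8.

7, 8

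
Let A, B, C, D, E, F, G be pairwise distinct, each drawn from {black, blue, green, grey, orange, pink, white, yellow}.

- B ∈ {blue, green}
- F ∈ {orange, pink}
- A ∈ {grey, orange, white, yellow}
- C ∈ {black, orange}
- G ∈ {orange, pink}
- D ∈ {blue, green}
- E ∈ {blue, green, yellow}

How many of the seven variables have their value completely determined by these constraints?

The 2 variables B and D are confined to {blue, green}, which locks those values in; drop them from E.
E has just one choice, so E = yellow. Strike yellow from A.
F and G between them cover only {orange, pink} — a naked pair. Remove those values from A, C.
That leaves C = black.
Determined: C=black, E=yellow. The other variables each still have more than one consistent value. That makes 2.

2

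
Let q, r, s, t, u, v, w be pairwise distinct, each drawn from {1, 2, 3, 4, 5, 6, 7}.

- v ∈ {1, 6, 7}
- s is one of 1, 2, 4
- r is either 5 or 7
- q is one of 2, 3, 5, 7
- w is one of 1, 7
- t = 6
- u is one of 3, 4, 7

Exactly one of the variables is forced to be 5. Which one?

r

t has just one choice, so t = 6. Strike 6 from v.
v and w share exactly the 2 values {1, 7}; by pigeonhole those values go to them, so strike 1, 7 from q, r, s, u.
So 5 goes to r.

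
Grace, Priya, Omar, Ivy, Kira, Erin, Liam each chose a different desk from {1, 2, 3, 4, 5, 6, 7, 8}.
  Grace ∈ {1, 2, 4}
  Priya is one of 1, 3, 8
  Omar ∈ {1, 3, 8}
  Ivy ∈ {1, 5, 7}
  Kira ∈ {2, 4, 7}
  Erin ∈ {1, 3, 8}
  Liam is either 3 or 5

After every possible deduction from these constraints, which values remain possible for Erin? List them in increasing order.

1, 3, 8

The 3 variables Priya, Omar, Erin are confined to {1, 3, 8}, which locks those values in; drop them from Grace, Ivy, Liam.
Liam's domain is down to {5}, so Liam = 5. Strike 5 from Ivy.
Ivy must be 7 (only option left). Eliminate 7 elsewhere: Kira.
No further eliminations apply; Erin can still be any of 1, 3, 8.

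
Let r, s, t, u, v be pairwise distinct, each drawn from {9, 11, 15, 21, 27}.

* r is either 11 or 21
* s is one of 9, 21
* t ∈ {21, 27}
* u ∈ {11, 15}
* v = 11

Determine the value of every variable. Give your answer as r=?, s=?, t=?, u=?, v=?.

v's domain is down to {11}, so v = 11. So r, u can't be 11.
r's domain is down to {21}, so r = 21. Strike 21 from s, t.
s has just one choice, so s = 9.
t has just one choice, so t = 27.
u has just one choice, so u = 15.

r=21, s=9, t=27, u=15, v=11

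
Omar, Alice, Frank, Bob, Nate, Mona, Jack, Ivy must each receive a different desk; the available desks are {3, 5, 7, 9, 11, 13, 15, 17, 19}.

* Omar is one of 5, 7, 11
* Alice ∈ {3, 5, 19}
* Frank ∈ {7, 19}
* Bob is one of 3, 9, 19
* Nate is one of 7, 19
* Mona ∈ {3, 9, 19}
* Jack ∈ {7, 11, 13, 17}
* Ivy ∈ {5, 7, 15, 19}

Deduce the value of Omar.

11

The 2 variables Frank and Nate are confined to {7, 19}, which locks those values in; drop them from Omar, Alice, Bob, Mona, Jack, Ivy.
The 2 variables Bob and Mona are confined to {3, 9}, which locks those values in; drop them from Alice.
Alice's domain is down to {5}, so Alice = 5. Eliminate 5 elsewhere: Omar, Ivy.
So Omar = 11.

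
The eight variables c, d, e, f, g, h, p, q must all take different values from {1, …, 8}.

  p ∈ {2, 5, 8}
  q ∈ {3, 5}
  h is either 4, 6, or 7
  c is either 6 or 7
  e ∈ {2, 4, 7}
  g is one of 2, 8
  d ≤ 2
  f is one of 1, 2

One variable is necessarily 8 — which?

g

The 8 variables together cover exactly {1, 2, 3, 4, 5, 6, 7, 8} — 8 values for 8 variables — and 3 appears only in q's list, so q = 3.
Among the 7 still-open variables, 5 fits only p (and all 7 values in {1, 2, 4, 5, 6, 7, 8} must be used), so p = 5.
Among the 6 still-open variables, 8 fits only g (and all 6 values in {1, 2, 4, 6, 7, 8} must be used), so g = 8.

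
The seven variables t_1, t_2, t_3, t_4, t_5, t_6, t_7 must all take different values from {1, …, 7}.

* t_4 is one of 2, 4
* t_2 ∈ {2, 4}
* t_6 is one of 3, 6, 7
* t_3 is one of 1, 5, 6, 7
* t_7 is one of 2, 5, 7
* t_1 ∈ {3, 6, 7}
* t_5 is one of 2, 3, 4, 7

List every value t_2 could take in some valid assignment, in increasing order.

2, 4

The 7 variables together cover exactly {1, 2, 3, 4, 5, 6, 7} — 7 values for 7 variables — and 1 appears only in t_3's list, so t_3 = 1.
The 6 still-open variables together cover exactly {2, 3, 4, 5, 6, 7} — 6 values for 6 variables — and 5 appears only in t_7's list, so t_7 = 5.
t_2 and t_4 between them cover only {2, 4} — a naked pair. Remove those values from t_5.
No further eliminations apply; t_2 can still be any of 2, 4.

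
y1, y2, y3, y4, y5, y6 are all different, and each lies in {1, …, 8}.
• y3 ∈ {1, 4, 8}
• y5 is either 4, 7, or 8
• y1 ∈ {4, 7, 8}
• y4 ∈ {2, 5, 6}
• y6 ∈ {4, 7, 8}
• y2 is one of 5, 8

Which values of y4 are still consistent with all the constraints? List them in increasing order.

The 3 variables y1, y5, y6 are confined to {4, 7, 8}, which locks those values in; drop them from y2, y3.
y2 has just one choice, so y2 = 5. Eliminate 5 elsewhere: y4.
y3 must be 1 (only option left).
No further eliminations apply; y4 can still be any of 2, 6.

2, 6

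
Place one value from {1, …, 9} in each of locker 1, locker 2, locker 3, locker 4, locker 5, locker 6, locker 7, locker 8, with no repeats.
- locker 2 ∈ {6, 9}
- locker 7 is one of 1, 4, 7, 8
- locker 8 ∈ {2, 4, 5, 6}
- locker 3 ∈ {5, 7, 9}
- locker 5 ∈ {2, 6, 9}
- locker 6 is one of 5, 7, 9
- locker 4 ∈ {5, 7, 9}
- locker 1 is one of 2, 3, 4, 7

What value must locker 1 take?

locker 3, locker 4, locker 6 share exactly the 3 values {5, 7, 9}; by pigeonhole those values go to them, so strike 5, 7, 9 from locker 1, locker 2, locker 5, locker 7, locker 8.
locker 2 must be 6 (only option left). So locker 5, locker 8 can't be 6.
locker 5 has just one choice, so locker 5 = 2. So locker 1, locker 8 can't be 2.
That leaves locker 8 = 4. Strike 4 from locker 1, locker 7.
So locker 1 = 3.

3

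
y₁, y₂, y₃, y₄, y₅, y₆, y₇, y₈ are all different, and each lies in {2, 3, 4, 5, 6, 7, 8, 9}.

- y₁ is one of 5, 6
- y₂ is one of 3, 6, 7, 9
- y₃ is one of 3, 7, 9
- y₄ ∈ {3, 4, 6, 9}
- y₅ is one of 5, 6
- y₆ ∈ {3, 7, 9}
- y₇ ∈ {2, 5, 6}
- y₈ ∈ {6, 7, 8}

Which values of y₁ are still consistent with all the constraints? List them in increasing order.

5, 6

The 8 variables together cover exactly {2, 3, 4, 5, 6, 7, 8, 9} — 8 values for 8 variables — and 2 appears only in y₇'s list, so y₇ = 2.
The 7 still-open variables draw from only 7 values {3, 4, 5, 6, 7, 8, 9}, so each is used; only y₄ can be 4, hence y₄ = 4.
The 6 still-open variables draw from only 6 values {3, 5, 6, 7, 8, 9}, so each is used; only y₈ can be 8, hence y₈ = 8.
y₁ and y₅ between them cover only {5, 6} — a naked pair. Remove those values from y₂.
No further eliminations apply; y₁ can still be any of 5, 6.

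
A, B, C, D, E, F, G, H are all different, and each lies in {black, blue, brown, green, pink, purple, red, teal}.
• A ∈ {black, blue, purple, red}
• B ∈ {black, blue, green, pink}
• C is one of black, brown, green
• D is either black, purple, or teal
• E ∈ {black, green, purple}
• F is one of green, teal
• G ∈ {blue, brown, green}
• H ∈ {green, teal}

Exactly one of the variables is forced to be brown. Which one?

The 8 variables draw from only 8 values {black, blue, brown, green, pink, purple, red, teal}, so each is used; only B can be pink, hence B = pink.
Among the 7 still-open variables, red fits only A (and all 7 values in {black, blue, brown, green, purple, red, teal} must be used), so A = red.
Among the 6 still-open variables, blue fits only G (and all 6 values in {black, blue, brown, green, purple, teal} must be used), so G = blue.
The 5 still-open variables draw from only 5 values {black, brown, green, purple, teal}, so each is used; only C can be brown, hence C = brown.

C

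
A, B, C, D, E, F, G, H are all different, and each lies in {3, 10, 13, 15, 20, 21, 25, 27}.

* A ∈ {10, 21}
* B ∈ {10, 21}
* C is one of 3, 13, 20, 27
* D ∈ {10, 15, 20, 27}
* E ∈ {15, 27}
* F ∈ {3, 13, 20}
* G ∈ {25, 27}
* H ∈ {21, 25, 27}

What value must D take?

20

A and B between them cover only {10, 21} — a naked pair. Remove those values from D, H.
G and H share exactly the 2 values {25, 27}; by pigeonhole those values go to them, so strike 25, 27 from C, D, E.
That leaves E = 15. So D can't be 15.
So D = 20.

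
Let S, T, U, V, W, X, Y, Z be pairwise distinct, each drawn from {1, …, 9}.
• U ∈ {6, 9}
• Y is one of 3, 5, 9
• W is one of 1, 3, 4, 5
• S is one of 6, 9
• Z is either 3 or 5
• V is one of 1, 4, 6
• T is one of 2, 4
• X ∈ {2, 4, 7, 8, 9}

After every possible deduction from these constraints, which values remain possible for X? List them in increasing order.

S and U share exactly the 2 values {6, 9}; by pigeonhole those values go to them, so strike 6, 9 from V, X, Y.
Y and Z between them cover only {3, 5} — a naked pair. Remove those values from W.
V and W between them cover only {1, 4} — a naked pair. Remove those values from T, X.
That leaves T = 2. Strike 2 from X.
No further eliminations apply; X can still be any of 7, 8.

7, 8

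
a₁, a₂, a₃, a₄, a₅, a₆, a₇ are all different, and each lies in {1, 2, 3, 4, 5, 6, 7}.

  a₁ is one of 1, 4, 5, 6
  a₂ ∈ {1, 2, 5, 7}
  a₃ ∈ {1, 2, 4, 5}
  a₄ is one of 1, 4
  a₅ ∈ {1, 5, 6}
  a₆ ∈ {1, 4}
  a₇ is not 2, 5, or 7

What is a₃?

2

Among the 7 variables, 3 fits only a₇ (and all 7 values in {1, 2, 3, 4, 5, 6, 7} must be used), so a₇ = 3.
The 6 still-open variables together cover exactly {1, 2, 4, 5, 6, 7} — 6 values for 6 variables — and 7 appears only in a₂'s list, so a₂ = 7.
The 5 still-open variables draw from only 5 values {1, 2, 4, 5, 6}, so each is used; only a₃ can be 2, hence a₃ = 2.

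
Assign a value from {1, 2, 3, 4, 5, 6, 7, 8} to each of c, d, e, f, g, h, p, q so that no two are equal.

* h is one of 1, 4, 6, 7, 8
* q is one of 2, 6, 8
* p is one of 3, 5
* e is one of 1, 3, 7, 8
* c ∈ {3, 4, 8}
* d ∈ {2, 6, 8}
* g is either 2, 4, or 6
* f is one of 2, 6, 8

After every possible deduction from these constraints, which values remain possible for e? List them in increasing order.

1, 7

The 8 variables draw from only 8 values {1, 2, 3, 4, 5, 6, 7, 8}, so each is used; only p can be 5, hence p = 5.
The 3 variables d, f, q are confined to {2, 6, 8}, which locks those values in; drop them from c, e, g, h.
That leaves g = 4. So c, h can't be 4.
c has just one choice, so c = 3. Remove 3 from e.
No further eliminations apply; e can still be any of 1, 7.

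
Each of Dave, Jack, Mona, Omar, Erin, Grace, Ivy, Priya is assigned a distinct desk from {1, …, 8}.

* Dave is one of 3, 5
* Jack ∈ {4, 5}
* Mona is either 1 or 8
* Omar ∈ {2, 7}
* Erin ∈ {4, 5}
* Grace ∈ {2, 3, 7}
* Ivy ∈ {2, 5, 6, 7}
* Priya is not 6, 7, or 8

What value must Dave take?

The 8 variables together cover exactly {1, 2, 3, 4, 5, 6, 7, 8} — 8 values for 8 variables — and 6 appears only in Ivy's list, so Ivy = 6.
The 7 still-open variables together cover exactly {1, 2, 3, 4, 5, 7, 8} — 7 values for 7 variables — and 8 appears only in Mona's list, so Mona = 8.
The 6 still-open variables draw from only 6 values {1, 2, 3, 4, 5, 7}, so each is used; only Priya can be 1, hence Priya = 1.
The 2 variables Jack and Erin are confined to {4, 5}, which locks those values in; drop them from Dave.
So Dave = 3.

3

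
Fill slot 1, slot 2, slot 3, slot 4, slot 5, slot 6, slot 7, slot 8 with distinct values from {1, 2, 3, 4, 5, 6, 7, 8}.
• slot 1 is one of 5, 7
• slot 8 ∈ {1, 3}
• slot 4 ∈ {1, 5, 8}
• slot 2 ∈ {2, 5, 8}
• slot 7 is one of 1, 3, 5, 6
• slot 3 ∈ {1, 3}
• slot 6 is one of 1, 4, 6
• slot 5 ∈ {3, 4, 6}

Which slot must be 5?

The 8 variables draw from only 8 values {1, 2, 3, 4, 5, 6, 7, 8}, so each is used; only slot 2 can be 2, hence slot 2 = 2.
The 7 still-open variables draw from only 7 values {1, 3, 4, 5, 6, 7, 8}, so each is used; only slot 1 can be 7, hence slot 1 = 7.
Among the 6 still-open variables, 8 fits only slot 4 (and all 6 values in {1, 3, 4, 5, 6, 8} must be used), so slot 4 = 8.
Among the 5 still-open variables, 5 fits only slot 7 (and all 5 values in {1, 3, 4, 5, 6} must be used), so slot 7 = 5.

slot 7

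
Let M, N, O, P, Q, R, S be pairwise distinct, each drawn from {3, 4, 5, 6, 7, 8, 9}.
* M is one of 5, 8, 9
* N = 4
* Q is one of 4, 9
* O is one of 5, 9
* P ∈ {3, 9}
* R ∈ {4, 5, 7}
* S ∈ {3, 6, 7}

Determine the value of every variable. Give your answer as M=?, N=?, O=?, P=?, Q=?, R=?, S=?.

M=8, N=4, O=5, P=3, Q=9, R=7, S=6

N must be 4 (only option left). Remove 4 from Q, R.
That leaves Q = 9. So M, O, P can't be 9.
That leaves O = 5. Eliminate 5 elsewhere: M, R.
P has just one choice, so P = 3. Eliminate 3 elsewhere: S.
That leaves R = 7. Remove 7 from S.
That leaves S = 6.
M's domain is down to {8}, so M = 8.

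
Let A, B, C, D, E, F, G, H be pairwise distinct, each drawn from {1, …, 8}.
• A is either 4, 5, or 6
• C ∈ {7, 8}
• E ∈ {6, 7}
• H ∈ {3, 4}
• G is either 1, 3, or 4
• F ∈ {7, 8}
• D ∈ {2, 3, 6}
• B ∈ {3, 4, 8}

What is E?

6

Among the 8 variables, 1 fits only G (and all 8 values in {1, 2, 3, 4, 5, 6, 7, 8} must be used), so G = 1.
The 7 still-open variables together cover exactly {2, 3, 4, 5, 6, 7, 8} — 7 values for 7 variables — and 2 appears only in D's list, so D = 2.
The 6 still-open variables together cover exactly {3, 4, 5, 6, 7, 8} — 6 values for 6 variables — and 5 appears only in A's list, so A = 5.
Among the 5 still-open variables, 6 fits only E (and all 5 values in {3, 4, 6, 7, 8} must be used), so E = 6.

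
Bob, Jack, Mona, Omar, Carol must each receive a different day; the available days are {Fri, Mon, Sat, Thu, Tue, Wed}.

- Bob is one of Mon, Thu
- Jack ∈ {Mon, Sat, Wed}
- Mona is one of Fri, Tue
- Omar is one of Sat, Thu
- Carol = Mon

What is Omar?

Carol's domain is down to {Mon}, so Carol = Mon. Eliminate Mon elsewhere: Bob, Jack.
Bob has just one choice, so Bob = Thu. Strike Thu from Omar.
So Omar = Sat.

Sat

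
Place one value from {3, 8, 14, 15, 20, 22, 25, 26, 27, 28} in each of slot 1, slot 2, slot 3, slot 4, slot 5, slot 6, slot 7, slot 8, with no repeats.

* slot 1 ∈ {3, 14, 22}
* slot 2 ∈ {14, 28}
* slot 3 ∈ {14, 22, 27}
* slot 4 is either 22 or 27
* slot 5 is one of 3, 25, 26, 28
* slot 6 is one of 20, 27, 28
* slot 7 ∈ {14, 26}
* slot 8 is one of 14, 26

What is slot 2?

28

The 8 variables together cover exactly {3, 14, 20, 22, 25, 26, 27, 28} — 8 values for 8 variables — and 20 appears only in slot 6's list, so slot 6 = 20.
The 7 still-open variables together cover exactly {3, 14, 22, 25, 26, 27, 28} — 7 values for 7 variables — and 25 appears only in slot 5's list, so slot 5 = 25.
The 6 still-open variables draw from only 6 values {3, 14, 22, 26, 27, 28}, so each is used; only slot 1 can be 3, hence slot 1 = 3.
Among the 5 still-open variables, 28 fits only slot 2 (and all 5 values in {14, 22, 26, 27, 28} must be used), so slot 2 = 28.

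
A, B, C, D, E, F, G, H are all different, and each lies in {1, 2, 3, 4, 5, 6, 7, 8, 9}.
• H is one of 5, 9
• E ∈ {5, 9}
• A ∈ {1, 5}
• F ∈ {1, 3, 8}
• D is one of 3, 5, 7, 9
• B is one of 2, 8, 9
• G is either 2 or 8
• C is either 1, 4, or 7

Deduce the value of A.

1

The 8 variables together cover exactly {1, 2, 3, 4, 5, 7, 8, 9} — 8 values for 8 variables — and 4 appears only in C's list, so C = 4.
Among the 7 still-open variables, 7 fits only D (and all 7 values in {1, 2, 3, 5, 7, 8, 9} must be used), so D = 7.
The 6 still-open variables together cover exactly {1, 2, 3, 5, 8, 9} — 6 values for 6 variables — and 3 appears only in F's list, so F = 3.
Among the 5 still-open variables, 1 fits only A (and all 5 values in {1, 2, 5, 8, 9} must be used), so A = 1.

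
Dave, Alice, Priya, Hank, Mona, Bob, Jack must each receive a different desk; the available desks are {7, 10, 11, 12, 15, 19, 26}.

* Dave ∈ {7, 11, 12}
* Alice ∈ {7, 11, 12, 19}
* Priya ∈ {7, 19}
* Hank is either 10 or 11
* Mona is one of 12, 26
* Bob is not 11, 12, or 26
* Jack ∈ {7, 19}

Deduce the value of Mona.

26

The 7 variables together cover exactly {7, 10, 11, 12, 15, 19, 26} — 7 values for 7 variables — and 15 appears only in Bob's list, so Bob = 15.
The 6 still-open variables draw from only 6 values {7, 10, 11, 12, 19, 26}, so each is used; only Hank can be 10, hence Hank = 10.
The 5 still-open variables together cover exactly {7, 11, 12, 19, 26} — 5 values for 5 variables — and 26 appears only in Mona's list, so Mona = 26.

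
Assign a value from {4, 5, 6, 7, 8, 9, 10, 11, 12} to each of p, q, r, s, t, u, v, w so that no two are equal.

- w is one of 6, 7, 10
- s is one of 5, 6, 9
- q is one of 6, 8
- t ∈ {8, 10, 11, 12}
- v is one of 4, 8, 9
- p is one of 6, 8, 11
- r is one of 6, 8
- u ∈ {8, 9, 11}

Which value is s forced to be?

5

The 2 variables q and r are confined to {6, 8}, which locks those values in; drop them from p, s, t, u, v, w.
p's domain is down to {11}, so p = 11. So t, u can't be 11.
u must be 9 (only option left). Remove 9 from s, v.
So s = 5.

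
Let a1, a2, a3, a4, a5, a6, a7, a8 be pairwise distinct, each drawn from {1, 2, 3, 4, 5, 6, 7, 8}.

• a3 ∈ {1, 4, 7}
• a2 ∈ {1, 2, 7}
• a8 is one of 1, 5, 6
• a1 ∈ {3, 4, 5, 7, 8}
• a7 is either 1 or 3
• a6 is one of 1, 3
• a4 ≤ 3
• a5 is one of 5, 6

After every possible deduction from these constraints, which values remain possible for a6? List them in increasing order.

1, 3

The 8 variables draw from only 8 values {1, 2, 3, 4, 5, 6, 7, 8}, so each is used; only a1 can be 8, hence a1 = 8.
The 7 still-open variables together cover exactly {1, 2, 3, 4, 5, 6, 7} — 7 values for 7 variables — and 4 appears only in a3's list, so a3 = 4.
The 6 still-open variables together cover exactly {1, 2, 3, 5, 6, 7} — 6 values for 6 variables — and 7 appears only in a2's list, so a2 = 7.
Among the 5 still-open variables, 2 fits only a4 (and all 5 values in {1, 2, 3, 5, 6} must be used), so a4 = 2.
The 2 variables a6 and a7 are confined to {1, 3}, which locks those values in; drop them from a8.
No further eliminations apply; a6 can still be any of 1, 3.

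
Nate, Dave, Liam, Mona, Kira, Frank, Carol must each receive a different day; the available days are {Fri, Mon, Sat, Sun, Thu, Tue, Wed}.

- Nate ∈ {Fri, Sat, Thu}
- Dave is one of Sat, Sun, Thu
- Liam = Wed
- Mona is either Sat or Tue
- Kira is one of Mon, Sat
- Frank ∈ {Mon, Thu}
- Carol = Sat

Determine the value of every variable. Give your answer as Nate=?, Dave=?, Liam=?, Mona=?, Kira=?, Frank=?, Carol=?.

Liam must be Wed (only option left).
Carol's domain is down to {Sat}, so Carol = Sat. Eliminate Sat elsewhere: Nate, Dave, Mona, Kira.
Mona has just one choice, so Mona = Tue.
Kira must be Mon (only option left). Strike Mon from Frank.
Frank has just one choice, so Frank = Thu. So Nate, Dave can't be Thu.
Nate must be Fri (only option left).
Dave must be Sun (only option left).

Nate=Fri, Dave=Sun, Liam=Wed, Mona=Tue, Kira=Mon, Frank=Thu, Carol=Sat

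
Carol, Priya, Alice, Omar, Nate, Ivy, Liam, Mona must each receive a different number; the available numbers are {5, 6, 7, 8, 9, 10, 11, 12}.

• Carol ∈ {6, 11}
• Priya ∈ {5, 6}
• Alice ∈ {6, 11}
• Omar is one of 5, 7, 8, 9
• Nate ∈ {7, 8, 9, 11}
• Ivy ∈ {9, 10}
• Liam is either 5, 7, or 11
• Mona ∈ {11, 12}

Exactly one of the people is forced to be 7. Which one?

Among the 8 variables, 10 fits only Ivy (and all 8 values in {5, 6, 7, 8, 9, 10, 11, 12} must be used), so Ivy = 10.
The 7 still-open variables draw from only 7 values {5, 6, 7, 8, 9, 11, 12}, so each is used; only Mona can be 12, hence Mona = 12.
Carol and Alice share exactly the 2 values {6, 11}; by pigeonhole those values go to them, so strike 6, 11 from Priya, Nate, Liam.
Priya has just one choice, so Priya = 5. Eliminate 5 elsewhere: Omar, Liam.
So 7 goes to Liam.

Liam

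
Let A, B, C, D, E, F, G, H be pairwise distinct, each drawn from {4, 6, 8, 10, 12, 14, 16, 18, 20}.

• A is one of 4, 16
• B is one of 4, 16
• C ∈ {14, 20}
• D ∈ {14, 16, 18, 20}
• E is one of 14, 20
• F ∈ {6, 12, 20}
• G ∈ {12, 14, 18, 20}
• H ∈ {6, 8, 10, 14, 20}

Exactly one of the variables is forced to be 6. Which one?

A and B share exactly the 2 values {4, 16}; by pigeonhole those values go to them, so strike 4, 16 from D.
C and E share exactly the 2 values {14, 20}; by pigeonhole those values go to them, so strike 14, 20 from D, F, G, H.
D has just one choice, so D = 18. Eliminate 18 elsewhere: G.
G's domain is down to {12}, so G = 12. Remove 12 from F.
So 6 goes to F.

F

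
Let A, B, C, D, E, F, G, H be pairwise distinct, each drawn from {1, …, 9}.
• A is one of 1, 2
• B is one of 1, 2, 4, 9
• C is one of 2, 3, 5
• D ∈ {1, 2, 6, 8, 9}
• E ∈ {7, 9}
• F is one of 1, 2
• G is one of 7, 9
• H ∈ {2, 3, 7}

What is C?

5

A and F between them cover only {1, 2} — a naked pair. Remove those values from B, C, D, H.
E and G between them cover only {7, 9} — a naked pair. Remove those values from B, D, H.
B must be 4 (only option left).
That leaves H = 3. Remove 3 from C.
So C = 5.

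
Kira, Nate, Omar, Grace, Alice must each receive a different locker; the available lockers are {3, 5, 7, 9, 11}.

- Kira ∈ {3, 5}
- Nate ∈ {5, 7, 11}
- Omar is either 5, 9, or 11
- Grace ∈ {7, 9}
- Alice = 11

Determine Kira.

3

Alice must be 11 (only option left). Remove 11 from Nate, Omar.
Among the 4 still-open variables, 3 fits only Kira (and all 4 values in {3, 5, 7, 9} must be used), so Kira = 3.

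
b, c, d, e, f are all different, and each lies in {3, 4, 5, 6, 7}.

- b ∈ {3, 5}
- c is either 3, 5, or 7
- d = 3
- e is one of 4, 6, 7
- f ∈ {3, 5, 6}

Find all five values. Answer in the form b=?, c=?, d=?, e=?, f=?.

d has just one choice, so d = 3. Strike 3 from b, c, f.
That leaves b = 5. Eliminate 5 elsewhere: c, f.
c's domain is down to {7}, so c = 7. So e can't be 7.
f has just one choice, so f = 6. Eliminate 6 elsewhere: e.
e must be 4 (only option left).

b=5, c=7, d=3, e=4, f=6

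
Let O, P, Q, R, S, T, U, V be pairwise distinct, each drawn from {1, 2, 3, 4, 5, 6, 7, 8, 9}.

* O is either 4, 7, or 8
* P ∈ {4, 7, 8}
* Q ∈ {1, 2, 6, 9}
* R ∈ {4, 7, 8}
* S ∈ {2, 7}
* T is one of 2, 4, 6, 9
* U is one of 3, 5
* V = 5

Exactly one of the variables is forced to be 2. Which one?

S

V must be 5 (only option left). Remove 5 from U.
U's domain is down to {3}, so U = 3.
O, P, R share exactly the 3 values {4, 7, 8}; by pigeonhole those values go to them, so strike 4, 7, 8 from S, T.
So 2 goes to S.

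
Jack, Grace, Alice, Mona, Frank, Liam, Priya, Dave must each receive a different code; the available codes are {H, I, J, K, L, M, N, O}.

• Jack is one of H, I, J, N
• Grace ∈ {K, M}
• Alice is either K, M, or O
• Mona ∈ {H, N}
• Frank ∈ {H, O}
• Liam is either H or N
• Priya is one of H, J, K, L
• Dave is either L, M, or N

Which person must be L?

The 8 variables together cover exactly {H, I, J, K, L, M, N, O} — 8 values for 8 variables — and I appears only in Jack's list, so Jack = I.
Among the 7 still-open variables, J fits only Priya (and all 7 values in {H, J, K, L, M, N, O} must be used), so Priya = J.
The 6 still-open variables together cover exactly {H, K, L, M, N, O} — 6 values for 6 variables — and L appears only in Dave's list, so Dave = L.

Dave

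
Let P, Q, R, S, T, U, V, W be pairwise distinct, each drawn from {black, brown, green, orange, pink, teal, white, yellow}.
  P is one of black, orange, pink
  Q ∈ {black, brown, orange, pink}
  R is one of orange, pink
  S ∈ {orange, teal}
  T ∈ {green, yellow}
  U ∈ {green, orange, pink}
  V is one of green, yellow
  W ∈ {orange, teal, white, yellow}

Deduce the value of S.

teal

The 8 variables draw from only 8 values {black, brown, green, orange, pink, teal, white, yellow}, so each is used; only Q can be brown, hence Q = brown.
Among the 7 still-open variables, black fits only P (and all 7 values in {black, green, orange, pink, teal, white, yellow} must be used), so P = black.
The 6 still-open variables together cover exactly {green, orange, pink, teal, white, yellow} — 6 values for 6 variables — and white appears only in W's list, so W = white.
The 5 still-open variables draw from only 5 values {green, orange, pink, teal, yellow}, so each is used; only S can be teal, hence S = teal.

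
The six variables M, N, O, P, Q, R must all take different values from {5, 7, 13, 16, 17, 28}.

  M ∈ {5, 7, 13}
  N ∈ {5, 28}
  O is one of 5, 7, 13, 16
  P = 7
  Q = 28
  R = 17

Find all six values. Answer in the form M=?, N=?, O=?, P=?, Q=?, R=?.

P's domain is down to {7}, so P = 7. Remove 7 from M, O.
Q must be 28 (only option left). Eliminate 28 elsewhere: N.
R's domain is down to {17}, so R = 17.
N must be 5 (only option left). Eliminate 5 elsewhere: M, O.
That leaves M = 13. Strike 13 from O.
O's domain is down to {16}, so O = 16.

M=13, N=5, O=16, P=7, Q=28, R=17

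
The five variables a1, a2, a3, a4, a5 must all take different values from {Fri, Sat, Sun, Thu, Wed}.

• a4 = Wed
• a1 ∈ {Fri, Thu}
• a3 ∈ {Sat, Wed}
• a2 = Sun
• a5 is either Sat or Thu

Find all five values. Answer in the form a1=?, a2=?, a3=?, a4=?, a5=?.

a1=Fri, a2=Sun, a3=Sat, a4=Wed, a5=Thu

a2's domain is down to {Sun}, so a2 = Sun.
a4 must be Wed (only option left). So a3 can't be Wed.
a3's domain is down to {Sat}, so a3 = Sat. So a5 can't be Sat.
a5 must be Thu (only option left). Strike Thu from a1.
a1's domain is down to {Fri}, so a1 = Fri.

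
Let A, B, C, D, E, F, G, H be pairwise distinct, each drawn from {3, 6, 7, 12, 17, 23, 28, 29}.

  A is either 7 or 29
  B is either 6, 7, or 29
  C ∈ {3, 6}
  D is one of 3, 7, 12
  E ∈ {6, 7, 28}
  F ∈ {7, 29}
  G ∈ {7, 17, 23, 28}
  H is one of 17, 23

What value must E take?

The 8 variables draw from only 8 values {3, 6, 7, 12, 17, 23, 28, 29}, so each is used; only D can be 12, hence D = 12.
The 7 still-open variables draw from only 7 values {3, 6, 7, 17, 23, 28, 29}, so each is used; only C can be 3, hence C = 3.
A and F between them cover only {7, 29} — a naked pair. Remove those values from B, E, G.
B's domain is down to {6}, so B = 6. Remove 6 from E.
So E = 28.

28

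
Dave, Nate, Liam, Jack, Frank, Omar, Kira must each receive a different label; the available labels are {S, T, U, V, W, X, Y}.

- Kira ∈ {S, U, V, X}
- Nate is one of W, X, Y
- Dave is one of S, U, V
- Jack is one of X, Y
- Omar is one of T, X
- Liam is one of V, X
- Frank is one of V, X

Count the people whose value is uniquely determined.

3

The 7 variables together cover exactly {S, T, U, V, W, X, Y} — 7 values for 7 variables — and T appears only in Omar's list, so Omar = T.
The 6 still-open variables together cover exactly {S, U, V, W, X, Y} — 6 values for 6 variables — and W appears only in Nate's list, so Nate = W.
Among the 5 still-open variables, Y fits only Jack (and all 5 values in {S, U, V, X, Y} must be used), so Jack = Y.
Liam and Frank share exactly the 2 values {V, X}; by pigeonhole those values go to them, so strike V, X from Dave, Kira.
Determined: Nate=W, Jack=Y, Omar=T. The other people each still have more than one consistent value. That makes 3.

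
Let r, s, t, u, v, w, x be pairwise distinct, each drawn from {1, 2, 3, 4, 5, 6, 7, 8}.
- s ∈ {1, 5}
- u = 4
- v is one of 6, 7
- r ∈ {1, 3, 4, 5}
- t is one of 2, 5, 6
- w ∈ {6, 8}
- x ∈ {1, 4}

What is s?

u must be 4 (only option left). Strike 4 from r, x.
x has just one choice, so x = 1. Remove 1 from r, s.
So s = 5.

5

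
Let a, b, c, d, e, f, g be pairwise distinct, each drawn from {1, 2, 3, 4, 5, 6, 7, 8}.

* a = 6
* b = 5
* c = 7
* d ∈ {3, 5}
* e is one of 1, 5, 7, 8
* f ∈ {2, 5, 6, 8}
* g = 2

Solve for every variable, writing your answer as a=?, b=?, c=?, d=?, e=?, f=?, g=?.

a=6, b=5, c=7, d=3, e=1, f=8, g=2

a has just one choice, so a = 6. Remove 6 from f.
That leaves b = 5. Strike 5 from d, e, f.
That leaves c = 7. Eliminate 7 elsewhere: e.
That leaves d = 3.
That leaves g = 2. Remove 2 from f.
That leaves f = 8. Strike 8 from e.
e has just one choice, so e = 1.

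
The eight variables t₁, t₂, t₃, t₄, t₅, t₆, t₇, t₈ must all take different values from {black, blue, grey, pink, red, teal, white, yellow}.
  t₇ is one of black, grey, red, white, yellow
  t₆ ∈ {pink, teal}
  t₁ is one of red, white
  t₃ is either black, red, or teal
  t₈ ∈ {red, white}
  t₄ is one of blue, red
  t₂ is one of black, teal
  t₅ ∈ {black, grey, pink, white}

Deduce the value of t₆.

pink

Among the 8 variables, blue fits only t₄ (and all 8 values in {black, blue, grey, pink, red, teal, white, yellow} must be used), so t₄ = blue.
The 7 still-open variables together cover exactly {black, grey, pink, red, teal, white, yellow} — 7 values for 7 variables — and yellow appears only in t₇'s list, so t₇ = yellow.
Among the 6 still-open variables, grey fits only t₅ (and all 6 values in {black, grey, pink, red, teal, white} must be used), so t₅ = grey.
Among the 5 still-open variables, pink fits only t₆ (and all 5 values in {black, pink, red, teal, white} must be used), so t₆ = pink.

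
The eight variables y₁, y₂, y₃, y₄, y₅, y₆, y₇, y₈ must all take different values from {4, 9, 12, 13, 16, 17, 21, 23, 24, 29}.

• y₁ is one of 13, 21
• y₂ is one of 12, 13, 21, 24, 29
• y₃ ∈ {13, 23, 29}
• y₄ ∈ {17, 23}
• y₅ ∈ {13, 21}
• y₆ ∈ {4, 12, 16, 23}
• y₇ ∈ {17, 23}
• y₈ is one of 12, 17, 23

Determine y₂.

24

y₁ and y₅ share exactly the 2 values {13, 21}; by pigeonhole those values go to them, so strike 13, 21 from y₂, y₃.
y₄ and y₇ between them cover only {17, 23} — a naked pair. Remove those values from y₃, y₆, y₈.
y₃ must be 29 (only option left). Remove 29 from y₂.
y₈'s domain is down to {12}, so y₈ = 12. Eliminate 12 elsewhere: y₂, y₆.
So y₂ = 24.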